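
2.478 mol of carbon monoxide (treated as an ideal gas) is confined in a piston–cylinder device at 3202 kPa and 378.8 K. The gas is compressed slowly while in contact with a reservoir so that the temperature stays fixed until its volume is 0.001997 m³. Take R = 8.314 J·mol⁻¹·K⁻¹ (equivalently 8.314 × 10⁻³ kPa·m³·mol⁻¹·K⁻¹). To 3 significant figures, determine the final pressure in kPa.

From PV = nRT: V₁ = nRT₁/P₁ = 0.002437 m³.
Isothermal, so P V is constant: T₂ = T₁; P₂ = P₁·(V₁/V₂) = 3908 kPa.

P₂ ≈ 3.91e+03 kPa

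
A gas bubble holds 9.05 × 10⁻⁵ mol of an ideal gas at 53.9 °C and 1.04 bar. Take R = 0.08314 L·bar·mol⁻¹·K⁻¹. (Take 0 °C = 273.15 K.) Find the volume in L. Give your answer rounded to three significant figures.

Convert: T = 327.05 K.
PV = nRT ⇒ V = nRT/P = (9.05e-05 × 0.08314 × 327.05) / 1.04

V ≈ 0.00237 L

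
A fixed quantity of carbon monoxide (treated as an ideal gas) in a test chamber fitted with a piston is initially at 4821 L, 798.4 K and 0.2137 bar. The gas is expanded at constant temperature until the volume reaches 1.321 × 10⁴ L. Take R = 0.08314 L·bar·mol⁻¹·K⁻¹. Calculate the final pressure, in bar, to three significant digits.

Isothermal, so P V is constant: T₂ = T₁; P₂ = P₁·(V₁/V₂) = 0.07799 bar.

P₂ ≈ 0.0780 bar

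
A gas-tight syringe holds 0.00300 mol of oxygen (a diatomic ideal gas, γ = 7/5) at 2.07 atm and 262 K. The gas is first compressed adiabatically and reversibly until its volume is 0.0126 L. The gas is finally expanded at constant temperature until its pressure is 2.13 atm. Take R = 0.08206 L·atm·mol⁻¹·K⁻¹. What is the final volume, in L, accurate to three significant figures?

V₃ ≈ 0.0435 L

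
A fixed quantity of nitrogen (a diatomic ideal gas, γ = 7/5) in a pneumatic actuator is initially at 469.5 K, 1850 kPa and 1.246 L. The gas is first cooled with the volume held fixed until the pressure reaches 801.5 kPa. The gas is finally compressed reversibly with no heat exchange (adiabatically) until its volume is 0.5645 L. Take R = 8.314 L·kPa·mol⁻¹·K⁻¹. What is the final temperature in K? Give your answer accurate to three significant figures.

Isochoric, so P/T is constant: V₂ = V₁; T₂ = T₁·(P₂/P₁) = 203.4 K.
Adiabatic (γ = 7/5), T V^(γ−1) and P V^γ constant: T₃ = T₂·(V₂/V₃)^(γ−1) = 279.2 K; P₃ = P₂·(V₂/V₃)^γ = 2428 kPa.

T₃ ≈ 279 K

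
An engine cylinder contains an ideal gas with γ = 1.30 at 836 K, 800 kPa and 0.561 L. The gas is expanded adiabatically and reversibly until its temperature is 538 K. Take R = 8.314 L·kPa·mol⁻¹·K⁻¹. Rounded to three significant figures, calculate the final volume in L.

Adiabatic (γ = 1.30), T V^(γ−1) and P V^γ constant: P₂ = P₁·(T₂/T₁)^(γ/(γ−1)) = 118.5 kPa; V₂ = V₁·(T₁/T₂)^(1/(γ−1)) = 2.438 L.

V₂ ≈ 2.44 L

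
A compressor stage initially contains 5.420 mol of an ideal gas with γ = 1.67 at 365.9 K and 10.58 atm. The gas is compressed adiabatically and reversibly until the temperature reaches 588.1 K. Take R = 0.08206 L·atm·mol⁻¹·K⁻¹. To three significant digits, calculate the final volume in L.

V₂ ≈ 7.58 L

From PV = nRT: V₁ = nRT₁/P₁ = 15.38 L.
Reversible adiabatic, γ = 1.67: P₂ = P₁·(T₂/T₁)^(γ/(γ−1)) = 34.53 atm; V₂ = V₁·(T₁/T₂)^(1/(γ−1)) = 7.576 L.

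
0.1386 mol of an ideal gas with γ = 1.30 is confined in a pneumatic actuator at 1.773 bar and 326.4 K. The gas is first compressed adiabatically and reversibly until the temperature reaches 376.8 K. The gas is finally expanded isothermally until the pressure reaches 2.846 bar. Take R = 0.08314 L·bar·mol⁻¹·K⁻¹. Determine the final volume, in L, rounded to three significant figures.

V₃ ≈ 1.53 L

From PV = nRT: V₁ = nRT₁/P₁ = 2.121 L.
Adiabatic (γ = 1.30), T V^(γ−1) and P V^γ constant: P₂ = P₁·(T₂/T₁)^(γ/(γ−1)) = 3.303 bar; V₂ = V₁·(T₁/T₂)^(1/(γ−1)) = 1.314 L.
T constant ⇒ Boyle's law P V = const: T₃ = T₂; V₃ = V₂·(P₂/P₃) = 1.526 L.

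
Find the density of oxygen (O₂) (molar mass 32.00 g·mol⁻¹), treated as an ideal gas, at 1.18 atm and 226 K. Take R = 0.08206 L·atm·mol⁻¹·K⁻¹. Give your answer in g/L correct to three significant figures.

ρ ≈ 2.04 g/L

ρ = PM/(RT) = (1.18 × 32.00) / (0.08206 × 226.0)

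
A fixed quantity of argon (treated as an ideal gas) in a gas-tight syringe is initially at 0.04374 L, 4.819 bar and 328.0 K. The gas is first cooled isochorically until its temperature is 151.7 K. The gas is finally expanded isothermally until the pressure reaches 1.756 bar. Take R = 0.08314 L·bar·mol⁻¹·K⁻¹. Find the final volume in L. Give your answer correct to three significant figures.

V constant ⇒ P ∝ T: V₂ = V₁; P₂ = P₁·(T₂/T₁) = 2.229 bar.
Isothermal, so P V is constant: T₃ = T₂; V₃ = V₂·(P₂/P₃) = 0.05552 L.

V₃ ≈ 0.0555 L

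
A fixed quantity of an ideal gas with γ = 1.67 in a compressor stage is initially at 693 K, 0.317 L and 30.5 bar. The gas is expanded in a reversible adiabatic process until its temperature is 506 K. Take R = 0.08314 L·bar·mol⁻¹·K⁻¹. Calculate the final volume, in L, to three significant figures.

Reversible adiabatic, γ = 1.67: P₂ = P₁·(T₂/T₁)^(γ/(γ−1)) = 13.93 bar; V₂ = V₁·(T₁/T₂)^(1/(γ−1)) = 0.5069 L.

V₂ ≈ 0.507 L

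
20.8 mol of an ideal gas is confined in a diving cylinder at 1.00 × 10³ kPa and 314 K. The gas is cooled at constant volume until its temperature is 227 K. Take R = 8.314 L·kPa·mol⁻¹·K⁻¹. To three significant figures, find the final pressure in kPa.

From PV = nRT: V₁ = nRT₁/P₁ = 54.30 L.
Isochoric, so P/T is constant: V₂ = V₁; P₂ = P₁·(T₂/T₁) = 722.9 kPa.

P₂ ≈ 723 kPa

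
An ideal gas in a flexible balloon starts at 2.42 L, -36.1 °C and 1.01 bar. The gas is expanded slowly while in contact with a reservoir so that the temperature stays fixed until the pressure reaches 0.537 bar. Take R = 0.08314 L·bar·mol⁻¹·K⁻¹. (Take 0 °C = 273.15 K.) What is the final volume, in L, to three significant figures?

Convert: T₁ = 237.0 K.
T constant ⇒ Boyle's law P V = const: T₂ = T₁; V₂ = V₁·(P₁/P₂) = 4.552 L.

V₂ ≈ 4.55 L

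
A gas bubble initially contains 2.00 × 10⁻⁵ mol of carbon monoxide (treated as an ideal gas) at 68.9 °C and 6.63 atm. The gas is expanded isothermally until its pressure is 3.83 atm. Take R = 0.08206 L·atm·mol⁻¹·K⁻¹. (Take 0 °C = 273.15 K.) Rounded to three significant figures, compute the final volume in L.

V₂ ≈ 0.000147 L

Convert: T₁ = 342.0 K.
From PV = nRT: V₁ = nRT₁/P₁ = 8.467e-05 L.
T constant ⇒ Boyle's law P V = const: T₂ = T₁; V₂ = V₁·(P₁/P₂) = 0.0001466 L.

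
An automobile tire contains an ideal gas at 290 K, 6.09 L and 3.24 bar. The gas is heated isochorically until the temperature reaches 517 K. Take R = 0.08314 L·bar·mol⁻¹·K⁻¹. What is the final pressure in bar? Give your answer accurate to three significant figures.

Isochoric, so P/T is constant: V₂ = V₁; P₂ = P₁·(T₂/T₁) = 5.776 bar.

P₂ ≈ 5.78 bar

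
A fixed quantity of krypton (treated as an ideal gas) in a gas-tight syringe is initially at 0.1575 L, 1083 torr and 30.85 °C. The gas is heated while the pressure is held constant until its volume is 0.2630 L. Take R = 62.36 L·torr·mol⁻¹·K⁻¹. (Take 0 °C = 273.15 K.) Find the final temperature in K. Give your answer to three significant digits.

Convert: T₁ = 304.0 K.
P constant ⇒ V ∝ T: P₂ = P₁; T₂ = T₁·(V₂/V₁) = 507.6 K.

T₂ ≈ 508 K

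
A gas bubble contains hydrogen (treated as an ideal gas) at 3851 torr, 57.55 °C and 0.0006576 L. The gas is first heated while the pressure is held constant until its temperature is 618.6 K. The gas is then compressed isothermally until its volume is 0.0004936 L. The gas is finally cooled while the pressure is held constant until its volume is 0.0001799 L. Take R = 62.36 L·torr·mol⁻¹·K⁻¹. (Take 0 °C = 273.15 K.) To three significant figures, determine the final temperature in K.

T₄ ≈ 225 K

Convert: T₁ = 330.7 K.
P constant ⇒ V ∝ T: P₂ = P₁; V₂ = V₁·(T₂/T₁) = 0.001230 L.
Isothermal, so P V is constant: T₃ = T₂; P₃ = P₂·(V₂/V₃) = 9597 torr.
Isobaric, so V/T is constant: P₄ = P₃; T₄ = T₃·(V₄/V₃) = 225.5 K.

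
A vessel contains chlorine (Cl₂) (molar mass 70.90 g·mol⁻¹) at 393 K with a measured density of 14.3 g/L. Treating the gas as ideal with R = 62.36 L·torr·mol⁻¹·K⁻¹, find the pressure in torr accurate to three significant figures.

P ≈ 4.94e+03 torr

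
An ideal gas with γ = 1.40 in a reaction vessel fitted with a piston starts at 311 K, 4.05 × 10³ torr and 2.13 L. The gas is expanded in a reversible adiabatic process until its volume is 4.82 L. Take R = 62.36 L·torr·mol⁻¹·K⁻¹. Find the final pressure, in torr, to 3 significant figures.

P₂ ≈ 1.29e+03 torr

Adiabatic (γ = 1.40), T V^(γ−1) and P V^γ constant: T₂ = T₁·(V₁/V₂)^(γ−1) = 224.3 K; P₂ = P₁·(V₁/V₂)^γ = 1291 torr.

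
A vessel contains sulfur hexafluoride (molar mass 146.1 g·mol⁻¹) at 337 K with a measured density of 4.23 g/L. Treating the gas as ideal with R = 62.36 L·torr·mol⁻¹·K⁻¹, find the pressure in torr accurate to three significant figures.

P ≈ 608 torr

ρ = PM/(RT) ⇒ P = ρRT/M = (4.23 × 62.36 × 337.0) / 146.1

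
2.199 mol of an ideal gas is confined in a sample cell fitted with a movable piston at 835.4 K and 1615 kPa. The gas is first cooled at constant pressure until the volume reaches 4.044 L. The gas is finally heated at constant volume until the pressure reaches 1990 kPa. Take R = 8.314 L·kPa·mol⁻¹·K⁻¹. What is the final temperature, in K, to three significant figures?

T₃ ≈ 440 K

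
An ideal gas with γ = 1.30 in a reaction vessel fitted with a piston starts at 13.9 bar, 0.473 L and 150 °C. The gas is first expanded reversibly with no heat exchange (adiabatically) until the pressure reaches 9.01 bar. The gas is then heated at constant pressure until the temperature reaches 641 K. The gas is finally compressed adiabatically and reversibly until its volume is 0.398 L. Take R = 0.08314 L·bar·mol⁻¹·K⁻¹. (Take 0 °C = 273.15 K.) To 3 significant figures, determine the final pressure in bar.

P₄ ≈ 34.0 bar

Convert: T₁ = 423.1 K.
Reversible adiabatic, γ = 1.30: T₂ = T₁·(P₂/P₁)^((γ−1)/γ) = 382.9 K; V₂ = V₁·(P₁/P₂)^(1/γ) = 0.6602 L.
P constant ⇒ V ∝ T: P₃ = P₂; V₃ = V₂·(T₃/T₂) = 1.105 L.
Reversible adiabatic, γ = 1.30: T₄ = T₃·(V₃/V₄)^(γ−1) = 870.9 K; P₄ = P₃·(V₃/V₄)^γ = 34.00 bar.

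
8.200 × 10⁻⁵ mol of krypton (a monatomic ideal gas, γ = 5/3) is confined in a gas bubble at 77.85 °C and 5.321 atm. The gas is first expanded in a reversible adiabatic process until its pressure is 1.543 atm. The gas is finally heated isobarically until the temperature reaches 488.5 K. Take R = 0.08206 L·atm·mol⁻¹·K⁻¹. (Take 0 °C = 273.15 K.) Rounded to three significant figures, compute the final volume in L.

Convert: T₁ = 351.0 K.
From PV = nRT: V₁ = nRT₁/P₁ = 0.0004439 L.
Adiabatic (γ = 5/3), T V^(γ−1) and P V^γ constant: T₂ = T₁·(P₂/P₁)^((γ−1)/γ) = 213.9 K; V₂ = V₁·(P₁/P₂)^(1/γ) = 0.0009329 L.
P constant ⇒ V ∝ T: P₃ = P₂; V₃ = V₂·(T₃/T₂) = 0.002130 L.

V₃ ≈ 0.00213 L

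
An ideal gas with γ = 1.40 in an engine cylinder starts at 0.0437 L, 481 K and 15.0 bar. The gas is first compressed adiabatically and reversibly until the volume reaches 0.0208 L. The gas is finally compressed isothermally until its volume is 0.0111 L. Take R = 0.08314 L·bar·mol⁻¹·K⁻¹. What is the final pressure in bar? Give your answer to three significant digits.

P₃ ≈ 79.5 bar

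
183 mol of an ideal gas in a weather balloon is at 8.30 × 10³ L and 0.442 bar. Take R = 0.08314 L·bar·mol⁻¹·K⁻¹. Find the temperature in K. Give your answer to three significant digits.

PV = nRT ⇒ T = PV/(nR) = (0.442 × 8.30e+03) / (183 × 0.08314)

T ≈ 241 K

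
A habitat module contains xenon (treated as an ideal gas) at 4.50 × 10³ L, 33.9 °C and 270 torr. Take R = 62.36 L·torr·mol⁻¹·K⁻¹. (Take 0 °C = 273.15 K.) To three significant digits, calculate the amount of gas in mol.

Convert: T = 307.05 K.
PV = nRT ⇒ n = PV/(RT) = (270 × 4.50e+03) / (62.36 × 307.05)

n ≈ 63.5 mol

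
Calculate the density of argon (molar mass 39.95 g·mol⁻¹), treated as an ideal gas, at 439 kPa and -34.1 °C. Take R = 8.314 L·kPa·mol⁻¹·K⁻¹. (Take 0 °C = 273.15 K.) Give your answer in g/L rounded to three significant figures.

ρ ≈ 8.82 g/L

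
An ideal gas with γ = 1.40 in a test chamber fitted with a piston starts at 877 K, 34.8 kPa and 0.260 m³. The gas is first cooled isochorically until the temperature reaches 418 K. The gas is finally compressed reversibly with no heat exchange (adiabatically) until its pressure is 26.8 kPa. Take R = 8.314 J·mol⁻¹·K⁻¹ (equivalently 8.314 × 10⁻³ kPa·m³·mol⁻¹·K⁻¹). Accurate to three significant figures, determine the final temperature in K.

Isochoric, so P/T is constant: V₂ = V₁; P₂ = P₁·(T₂/T₁) = 16.59 kPa.
Adiabatic (γ = 1.40), T V^(γ−1) and P V^γ constant: T₃ = T₂·(P₃/P₂)^((γ−1)/γ) = 479.4 K; V₃ = V₂·(P₂/P₃)^(1/γ) = 0.1846 m³.

T₃ ≈ 479 K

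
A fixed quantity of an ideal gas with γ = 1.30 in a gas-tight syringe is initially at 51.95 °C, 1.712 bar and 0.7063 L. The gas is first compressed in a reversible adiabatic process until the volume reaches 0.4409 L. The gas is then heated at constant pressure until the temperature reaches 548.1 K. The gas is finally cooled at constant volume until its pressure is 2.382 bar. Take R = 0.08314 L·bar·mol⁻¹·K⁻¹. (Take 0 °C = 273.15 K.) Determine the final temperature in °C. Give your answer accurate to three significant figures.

T₄ ≈ 140 °C

Convert: T₁ = 325.1 K.
Adiabatic (γ = 1.30), T V^(γ−1) and P V^γ constant: T₂ = T₁·(V₁/V₂)^(γ−1) = 374.5 K; P₂ = P₁·(V₁/V₂)^γ = 3.159 bar.
P constant ⇒ V ∝ T: P₃ = P₂; V₃ = V₂·(T₃/T₂) = 0.6453 L.
Isochoric, so P/T is constant: V₄ = V₃; T₄ = T₃·(P₄/P₃) = 413.3 K.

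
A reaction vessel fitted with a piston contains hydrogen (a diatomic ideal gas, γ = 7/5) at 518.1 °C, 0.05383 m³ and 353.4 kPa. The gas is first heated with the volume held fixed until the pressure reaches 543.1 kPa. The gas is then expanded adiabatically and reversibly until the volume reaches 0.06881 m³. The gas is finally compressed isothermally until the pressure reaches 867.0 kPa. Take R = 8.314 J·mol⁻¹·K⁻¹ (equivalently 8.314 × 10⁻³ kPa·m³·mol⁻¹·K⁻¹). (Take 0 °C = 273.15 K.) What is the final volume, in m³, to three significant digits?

Convert: T₁ = 791.2 K.
V constant ⇒ P ∝ T: V₂ = V₁; T₂ = T₁·(P₂/P₁) = 1216 K.
Adiabatic (γ = 7/5), T V^(γ−1) and P V^γ constant: T₃ = T₂·(V₂/V₃)^(γ−1) = 1102 K; P₃ = P₂·(V₂/V₃)^γ = 385.1 kPa.
Isothermal, so P V is constant: T₄ = T₃; V₄ = V₃·(P₃/P₄) = 0.03057 m³.

V₄ ≈ 0.0306 m³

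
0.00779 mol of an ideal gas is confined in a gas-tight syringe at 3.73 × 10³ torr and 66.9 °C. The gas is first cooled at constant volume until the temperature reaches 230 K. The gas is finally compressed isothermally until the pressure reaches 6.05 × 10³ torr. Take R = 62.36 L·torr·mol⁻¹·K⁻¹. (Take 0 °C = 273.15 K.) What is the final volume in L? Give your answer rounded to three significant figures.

Convert: T₁ = 340.0 K.
From PV = nRT: V₁ = nRT₁/P₁ = 0.04429 L.
Isochoric, so P/T is constant: V₂ = V₁; P₂ = P₁·(T₂/T₁) = 2523 torr.
T constant ⇒ Boyle's law P V = const: T₃ = T₂; V₃ = V₂·(P₂/P₃) = 0.01847 L.

V₃ ≈ 0.0185 L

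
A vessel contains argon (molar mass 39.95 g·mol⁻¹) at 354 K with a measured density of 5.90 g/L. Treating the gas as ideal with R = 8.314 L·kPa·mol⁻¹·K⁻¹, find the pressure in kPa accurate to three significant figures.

P ≈ 435 kPa

ρ = PM/(RT) ⇒ P = ρRT/M = (5.90 × 8.314 × 354.0) / 39.95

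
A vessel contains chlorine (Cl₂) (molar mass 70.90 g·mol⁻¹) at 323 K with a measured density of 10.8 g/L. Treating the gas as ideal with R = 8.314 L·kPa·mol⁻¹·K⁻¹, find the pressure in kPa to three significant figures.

P ≈ 409 kPa

ρ = PM/(RT) ⇒ P = ρRT/M = (10.8 × 8.314 × 323.0) / 70.90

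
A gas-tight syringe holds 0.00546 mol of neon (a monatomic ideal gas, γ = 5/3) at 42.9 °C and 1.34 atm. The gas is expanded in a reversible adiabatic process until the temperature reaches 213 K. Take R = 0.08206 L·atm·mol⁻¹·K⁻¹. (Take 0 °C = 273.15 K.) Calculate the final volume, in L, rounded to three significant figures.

V₂ ≈ 0.191 L

Convert: T₁ = 316.0 K.
From PV = nRT: V₁ = nRT₁/P₁ = 0.1057 L.
Reversible adiabatic, γ = 5/3: P₂ = P₁·(T₂/T₁)^(γ/(γ−1)) = 0.4996 atm; V₂ = V₁·(T₁/T₂)^(1/(γ−1)) = 0.1910 L.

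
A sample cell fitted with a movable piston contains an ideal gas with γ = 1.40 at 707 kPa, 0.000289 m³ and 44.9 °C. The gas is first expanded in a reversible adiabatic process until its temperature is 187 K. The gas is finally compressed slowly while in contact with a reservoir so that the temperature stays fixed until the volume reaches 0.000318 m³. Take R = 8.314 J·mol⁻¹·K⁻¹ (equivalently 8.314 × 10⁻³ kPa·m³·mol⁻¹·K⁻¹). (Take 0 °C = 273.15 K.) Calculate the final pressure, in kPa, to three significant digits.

P₃ ≈ 378 kPa

Convert: T₁ = 318.0 K.
Reversible adiabatic, γ = 1.40: P₂ = P₁·(T₂/T₁)^(γ/(γ−1)) = 110.2 kPa; V₂ = V₁·(T₁/T₂)^(1/(γ−1)) = 0.001090 m³.
T constant ⇒ Boyle's law P V = const: T₃ = T₂; P₃ = P₂·(V₂/V₃) = 377.8 kPa.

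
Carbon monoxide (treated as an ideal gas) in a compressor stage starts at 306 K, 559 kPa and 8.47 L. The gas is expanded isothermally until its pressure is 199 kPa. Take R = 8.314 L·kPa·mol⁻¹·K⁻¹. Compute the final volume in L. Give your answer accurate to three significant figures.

V₂ ≈ 23.8 L

T constant ⇒ Boyle's law P V = const: T₂ = T₁; V₂ = V₁·(P₁/P₂) = 23.79 L.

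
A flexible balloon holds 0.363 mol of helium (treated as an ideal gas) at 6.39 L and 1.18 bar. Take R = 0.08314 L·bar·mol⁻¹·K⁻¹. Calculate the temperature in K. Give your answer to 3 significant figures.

PV = nRT ⇒ T = PV/(nR) = (1.18 × 6.39) / (0.363 × 0.08314)

T ≈ 250 K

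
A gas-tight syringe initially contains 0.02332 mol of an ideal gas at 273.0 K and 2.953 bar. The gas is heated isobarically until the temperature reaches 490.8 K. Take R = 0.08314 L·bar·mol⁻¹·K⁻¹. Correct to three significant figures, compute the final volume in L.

V₂ ≈ 0.322 L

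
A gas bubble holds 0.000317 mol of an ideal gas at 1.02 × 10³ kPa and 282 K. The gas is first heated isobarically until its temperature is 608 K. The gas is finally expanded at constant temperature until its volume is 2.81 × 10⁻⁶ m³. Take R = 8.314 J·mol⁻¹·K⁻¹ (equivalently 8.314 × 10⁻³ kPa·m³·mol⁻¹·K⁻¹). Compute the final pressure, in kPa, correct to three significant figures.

P₃ ≈ 570 kPa

From PV = nRT: V₁ = nRT₁/P₁ = 7.286e-07 m³.
Isobaric, so V/T is constant: P₂ = P₁; V₂ = V₁·(T₂/T₁) = 1.571e-06 m³.
T constant ⇒ Boyle's law P V = const: T₃ = T₂; P₃ = P₂·(V₂/V₃) = 570.3 kPa.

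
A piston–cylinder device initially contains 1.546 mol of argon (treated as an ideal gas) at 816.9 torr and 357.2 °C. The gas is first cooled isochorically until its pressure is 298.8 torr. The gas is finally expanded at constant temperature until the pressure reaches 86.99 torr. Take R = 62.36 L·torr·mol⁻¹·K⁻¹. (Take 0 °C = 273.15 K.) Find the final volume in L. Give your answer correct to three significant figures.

Convert: T₁ = 630.3 K.
From PV = nRT: V₁ = nRT₁/P₁ = 74.39 L.
V constant ⇒ P ∝ T: V₂ = V₁; T₂ = T₁·(P₂/P₁) = 230.6 K.
Isothermal, so P V is constant: T₃ = T₂; V₃ = V₂·(P₂/P₃) = 255.5 L.

V₃ ≈ 256 L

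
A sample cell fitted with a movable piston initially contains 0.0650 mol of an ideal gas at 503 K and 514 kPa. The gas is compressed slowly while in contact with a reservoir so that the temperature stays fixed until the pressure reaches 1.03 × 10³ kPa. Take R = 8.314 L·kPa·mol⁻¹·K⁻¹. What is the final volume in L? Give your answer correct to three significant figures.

V₂ ≈ 0.264 L

From PV = nRT: V₁ = nRT₁/P₁ = 0.5288 L.
T constant ⇒ Boyle's law P V = const: T₂ = T₁; V₂ = V₁·(P₁/P₂) = 0.2639 L.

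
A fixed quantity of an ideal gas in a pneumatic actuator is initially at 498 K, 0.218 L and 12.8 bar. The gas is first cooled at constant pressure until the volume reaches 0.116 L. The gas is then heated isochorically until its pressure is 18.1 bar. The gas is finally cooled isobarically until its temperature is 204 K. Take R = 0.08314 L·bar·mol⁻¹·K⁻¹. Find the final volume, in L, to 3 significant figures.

V₄ ≈ 0.0632 L

Isobaric, so V/T is constant: P₂ = P₁; T₂ = T₁·(V₂/V₁) = 265.0 K.
V constant ⇒ P ∝ T: V₃ = V₂; T₃ = T₂·(P₃/P₂) = 374.7 K.
Isobaric, so V/T is constant: P₄ = P₃; V₄ = V₃·(T₄/T₃) = 0.06315 L.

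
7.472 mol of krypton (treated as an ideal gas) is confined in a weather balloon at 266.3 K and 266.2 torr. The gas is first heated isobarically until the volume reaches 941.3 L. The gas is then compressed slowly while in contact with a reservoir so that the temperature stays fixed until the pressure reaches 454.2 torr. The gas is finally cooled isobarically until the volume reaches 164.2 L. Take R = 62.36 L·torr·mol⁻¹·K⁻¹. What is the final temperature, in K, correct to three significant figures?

T₄ ≈ 160 K

From PV = nRT: V₁ = nRT₁/P₁ = 466.1 L.
Isobaric, so V/T is constant: P₂ = P₁; T₂ = T₁·(V₂/V₁) = 537.8 K.
T constant ⇒ Boyle's law P V = const: T₃ = T₂; V₃ = V₂·(P₂/P₃) = 551.7 L.
P constant ⇒ V ∝ T: P₄ = P₃; T₄ = T₃·(V₄/V₃) = 160.1 K.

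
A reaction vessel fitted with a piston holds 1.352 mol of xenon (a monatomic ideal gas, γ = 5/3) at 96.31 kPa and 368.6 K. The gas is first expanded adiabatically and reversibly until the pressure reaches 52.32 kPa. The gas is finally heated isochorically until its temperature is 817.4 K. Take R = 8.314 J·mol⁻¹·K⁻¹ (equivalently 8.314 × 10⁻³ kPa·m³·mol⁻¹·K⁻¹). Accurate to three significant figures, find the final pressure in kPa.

P₃ ≈ 148 kPa

From PV = nRT: V₁ = nRT₁/P₁ = 0.04302 m³.
Reversible adiabatic, γ = 5/3: T₂ = T₁·(P₂/P₁)^((γ−1)/γ) = 288.8 K; V₂ = V₁·(P₁/P₂)^(1/γ) = 0.06204 m³.
Isochoric, so P/T is constant: V₃ = V₂; P₃ = P₂·(T₃/T₂) = 148.1 kPa.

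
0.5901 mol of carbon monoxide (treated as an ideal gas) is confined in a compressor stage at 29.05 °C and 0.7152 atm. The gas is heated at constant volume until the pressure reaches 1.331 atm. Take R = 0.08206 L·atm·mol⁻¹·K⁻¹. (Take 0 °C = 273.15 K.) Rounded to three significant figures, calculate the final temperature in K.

Convert: T₁ = 302.2 K.
From PV = nRT: V₁ = nRT₁/P₁ = 20.46 L.
V constant ⇒ P ∝ T: V₂ = V₁; T₂ = T₁·(P₂/P₁) = 562.4 K.

T₂ ≈ 562 K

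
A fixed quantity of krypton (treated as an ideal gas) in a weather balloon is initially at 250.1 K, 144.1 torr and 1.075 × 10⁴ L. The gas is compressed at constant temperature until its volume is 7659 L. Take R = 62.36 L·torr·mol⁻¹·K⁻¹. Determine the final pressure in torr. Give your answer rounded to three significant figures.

P₂ ≈ 202 torr

Isothermal, so P V is constant: T₂ = T₁; P₂ = P₁·(V₁/V₂) = 202.3 torr.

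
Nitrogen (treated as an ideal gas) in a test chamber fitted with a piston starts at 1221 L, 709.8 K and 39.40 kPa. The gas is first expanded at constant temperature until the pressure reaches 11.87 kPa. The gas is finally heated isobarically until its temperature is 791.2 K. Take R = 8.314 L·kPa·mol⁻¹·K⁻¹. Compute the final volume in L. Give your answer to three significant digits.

V₃ ≈ 4.52e+03 L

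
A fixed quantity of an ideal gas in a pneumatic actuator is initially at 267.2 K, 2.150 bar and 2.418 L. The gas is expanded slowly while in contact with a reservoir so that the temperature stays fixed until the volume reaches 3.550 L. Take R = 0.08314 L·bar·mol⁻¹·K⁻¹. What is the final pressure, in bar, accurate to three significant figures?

Isothermal, so P V is constant: T₂ = T₁; P₂ = P₁·(V₁/V₂) = 1.464 bar.

P₂ ≈ 1.46 bar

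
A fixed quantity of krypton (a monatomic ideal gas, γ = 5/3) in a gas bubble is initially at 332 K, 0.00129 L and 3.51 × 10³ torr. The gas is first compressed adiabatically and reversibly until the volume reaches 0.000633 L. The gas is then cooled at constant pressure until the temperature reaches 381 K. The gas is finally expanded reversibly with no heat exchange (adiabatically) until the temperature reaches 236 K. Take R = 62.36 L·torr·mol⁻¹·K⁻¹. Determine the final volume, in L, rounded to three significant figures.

Reversible adiabatic, γ = 5/3: T₂ = T₁·(V₁/V₂)^(γ−1) = 533.7 K; P₂ = P₁·(V₁/V₂)^γ = 1.150e+04 torr.
P constant ⇒ V ∝ T: P₃ = P₂; V₃ = V₂·(T₃/T₂) = 0.0004519 L.
Reversible adiabatic, γ = 5/3: P₄ = P₃·(T₄/T₃)^(γ/(γ−1)) = 3472 torr; V₄ = V₃·(T₃/T₄)^(1/(γ−1)) = 0.0009270 L.

V₄ ≈ 0.000927 L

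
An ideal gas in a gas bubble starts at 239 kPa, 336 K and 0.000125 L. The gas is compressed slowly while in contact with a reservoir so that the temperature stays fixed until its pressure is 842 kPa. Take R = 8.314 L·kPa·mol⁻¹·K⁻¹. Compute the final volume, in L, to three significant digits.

T constant ⇒ Boyle's law P V = const: T₂ = T₁; V₂ = V₁·(P₁/P₂) = 3.548e-05 L.

V₂ ≈ 3.55e-05 L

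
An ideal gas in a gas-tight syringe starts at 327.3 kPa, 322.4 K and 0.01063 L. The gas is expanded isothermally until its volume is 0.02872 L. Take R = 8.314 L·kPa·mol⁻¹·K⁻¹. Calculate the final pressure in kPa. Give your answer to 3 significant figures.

P₂ ≈ 121 kPa

T constant ⇒ Boyle's law P V = const: T₂ = T₁; P₂ = P₁·(V₁/V₂) = 121.1 kPa.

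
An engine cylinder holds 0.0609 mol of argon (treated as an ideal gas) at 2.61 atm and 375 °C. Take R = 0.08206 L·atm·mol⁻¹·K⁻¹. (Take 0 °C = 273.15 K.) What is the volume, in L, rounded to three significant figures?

V ≈ 1.24 L

Convert: T = 648.15 K.
PV = nRT ⇒ V = nRT/P = (0.0609 × 0.08206 × 648.15) / 2.61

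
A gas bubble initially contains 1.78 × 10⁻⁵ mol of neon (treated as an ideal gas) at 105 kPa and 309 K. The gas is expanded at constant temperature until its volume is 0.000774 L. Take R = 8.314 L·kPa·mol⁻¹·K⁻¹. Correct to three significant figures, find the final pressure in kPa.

From PV = nRT: V₁ = nRT₁/P₁ = 0.0004355 L.
T constant ⇒ Boyle's law P V = const: T₂ = T₁; P₂ = P₁·(V₁/V₂) = 59.08 kPa.

P₂ ≈ 59.1 kPa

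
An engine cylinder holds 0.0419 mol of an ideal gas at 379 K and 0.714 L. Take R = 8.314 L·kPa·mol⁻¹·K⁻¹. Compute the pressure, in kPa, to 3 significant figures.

PV = nRT ⇒ P = nRT/V = (0.0419 × 8.314 × 379) / 0.714

P ≈ 185 kPa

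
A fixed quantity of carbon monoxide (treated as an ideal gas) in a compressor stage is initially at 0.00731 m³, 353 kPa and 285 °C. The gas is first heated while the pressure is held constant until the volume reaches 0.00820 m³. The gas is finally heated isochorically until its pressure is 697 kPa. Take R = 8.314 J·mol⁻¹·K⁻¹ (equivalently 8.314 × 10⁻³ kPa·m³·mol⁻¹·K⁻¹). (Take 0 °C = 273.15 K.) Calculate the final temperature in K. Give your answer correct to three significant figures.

T₃ ≈ 1.24e+03 K

Convert: T₁ = 558.1 K.
Isobaric, so V/T is constant: P₂ = P₁; T₂ = T₁·(V₂/V₁) = 626.1 K.
V constant ⇒ P ∝ T: V₃ = V₂; T₃ = T₂·(P₃/P₂) = 1236 K.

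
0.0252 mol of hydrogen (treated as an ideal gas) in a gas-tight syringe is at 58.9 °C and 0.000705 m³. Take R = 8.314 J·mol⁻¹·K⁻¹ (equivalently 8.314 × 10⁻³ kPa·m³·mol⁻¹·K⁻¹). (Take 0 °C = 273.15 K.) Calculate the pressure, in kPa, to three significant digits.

P ≈ 98.7 kPa

Convert: T = 332.05 K.
PV = nRT ⇒ P = nRT/V = (0.0252 × 8.314 × 10⁻³ × 332.05) / 0.000705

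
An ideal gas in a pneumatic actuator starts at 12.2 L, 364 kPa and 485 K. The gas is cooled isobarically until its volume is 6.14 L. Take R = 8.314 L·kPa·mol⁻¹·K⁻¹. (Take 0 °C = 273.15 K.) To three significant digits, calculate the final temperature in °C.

T₂ ≈ -29.1 °C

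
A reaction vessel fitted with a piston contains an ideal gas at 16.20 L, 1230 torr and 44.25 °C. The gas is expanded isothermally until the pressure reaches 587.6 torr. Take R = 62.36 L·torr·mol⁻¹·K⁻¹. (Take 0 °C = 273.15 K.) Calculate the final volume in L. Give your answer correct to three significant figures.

Convert: T₁ = 317.4 K.
T constant ⇒ Boyle's law P V = const: T₂ = T₁; V₂ = V₁·(P₁/P₂) = 33.91 L.

V₂ ≈ 33.9 L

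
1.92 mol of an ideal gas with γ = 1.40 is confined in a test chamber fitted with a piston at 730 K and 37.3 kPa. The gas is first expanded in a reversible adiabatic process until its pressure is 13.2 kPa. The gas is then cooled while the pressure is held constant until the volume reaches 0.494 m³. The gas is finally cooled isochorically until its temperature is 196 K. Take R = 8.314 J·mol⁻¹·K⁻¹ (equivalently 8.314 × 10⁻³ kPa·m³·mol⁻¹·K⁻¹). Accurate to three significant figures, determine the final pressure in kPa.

P₄ ≈ 6.33 kPa

From PV = nRT: V₁ = nRT₁/P₁ = 0.3124 m³.
Reversible adiabatic, γ = 1.40: T₂ = T₁·(P₂/P₁)^((γ−1)/γ) = 542.5 K; V₂ = V₁·(P₁/P₂)^(1/γ) = 0.6561 m³.
Isobaric, so V/T is constant: P₃ = P₂; T₃ = T₂·(V₃/V₂) = 408.5 K.
Isochoric, so P/T is constant: V₄ = V₃; P₄ = P₃·(T₄/T₃) = 6.333 kPa.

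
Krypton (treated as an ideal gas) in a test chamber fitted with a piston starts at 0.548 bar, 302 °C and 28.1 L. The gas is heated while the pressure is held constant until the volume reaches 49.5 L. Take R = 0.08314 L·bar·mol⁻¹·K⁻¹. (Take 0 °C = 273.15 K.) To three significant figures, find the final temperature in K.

T₂ ≈ 1.01e+03 K

Convert: T₁ = 575.1 K.
Isobaric, so V/T is constant: P₂ = P₁; T₂ = T₁·(V₂/V₁) = 1013 K.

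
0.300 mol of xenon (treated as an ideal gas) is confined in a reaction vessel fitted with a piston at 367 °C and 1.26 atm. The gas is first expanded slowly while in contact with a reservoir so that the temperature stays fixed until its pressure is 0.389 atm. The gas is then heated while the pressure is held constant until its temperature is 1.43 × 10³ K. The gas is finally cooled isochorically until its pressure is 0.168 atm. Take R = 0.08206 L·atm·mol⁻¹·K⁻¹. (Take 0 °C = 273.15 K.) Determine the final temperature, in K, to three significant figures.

T₄ ≈ 618 K

Convert: T₁ = 640.1 K.
From PV = nRT: V₁ = nRT₁/P₁ = 12.51 L.
T constant ⇒ Boyle's law P V = const: T₂ = T₁; V₂ = V₁·(P₁/P₂) = 40.51 L.
P constant ⇒ V ∝ T: P₃ = P₂; V₃ = V₂·(T₃/T₂) = 90.50 L.
V constant ⇒ P ∝ T: V₄ = V₃; T₄ = T₃·(P₄/P₃) = 617.6 K.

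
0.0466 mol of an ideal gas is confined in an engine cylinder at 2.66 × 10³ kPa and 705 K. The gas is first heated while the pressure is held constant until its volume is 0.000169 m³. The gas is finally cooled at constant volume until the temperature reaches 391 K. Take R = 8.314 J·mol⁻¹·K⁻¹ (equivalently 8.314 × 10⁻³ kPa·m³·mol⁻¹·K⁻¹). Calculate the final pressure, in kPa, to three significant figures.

P₃ ≈ 896 kPa

From PV = nRT: V₁ = nRT₁/P₁ = 0.0001027 m³.
P constant ⇒ V ∝ T: P₂ = P₁; T₂ = T₁·(V₂/V₁) = 1160 K.
Isochoric, so P/T is constant: V₃ = V₂; P₃ = P₂·(T₃/T₂) = 896.4 kPa.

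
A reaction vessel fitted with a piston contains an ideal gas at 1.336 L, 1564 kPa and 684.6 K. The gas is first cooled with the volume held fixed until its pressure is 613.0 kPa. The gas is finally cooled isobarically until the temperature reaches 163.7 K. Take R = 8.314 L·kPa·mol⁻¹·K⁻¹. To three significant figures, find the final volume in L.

V₃ ≈ 0.815 L

Isochoric, so P/T is constant: V₂ = V₁; T₂ = T₁·(P₂/P₁) = 268.3 K.
Isobaric, so V/T is constant: P₃ = P₂; V₃ = V₂·(T₃/T₂) = 0.8151 L.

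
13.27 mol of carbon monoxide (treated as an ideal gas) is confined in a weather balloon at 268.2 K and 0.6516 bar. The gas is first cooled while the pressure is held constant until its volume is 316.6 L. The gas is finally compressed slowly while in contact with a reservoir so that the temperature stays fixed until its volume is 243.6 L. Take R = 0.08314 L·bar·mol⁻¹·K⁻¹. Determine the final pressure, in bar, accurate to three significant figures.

P₃ ≈ 0.847 bar

From PV = nRT: V₁ = nRT₁/P₁ = 454.1 L.
P constant ⇒ V ∝ T: P₂ = P₁; T₂ = T₁·(V₂/V₁) = 187.0 K.
T constant ⇒ Boyle's law P V = const: T₃ = T₂; P₃ = P₂·(V₂/V₃) = 0.8469 bar.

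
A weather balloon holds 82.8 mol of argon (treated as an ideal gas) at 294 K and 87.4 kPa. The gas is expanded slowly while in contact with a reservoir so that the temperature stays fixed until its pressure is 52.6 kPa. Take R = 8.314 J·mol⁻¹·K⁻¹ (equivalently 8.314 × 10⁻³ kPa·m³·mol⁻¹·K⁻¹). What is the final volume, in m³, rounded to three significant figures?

V₂ ≈ 3.85 m³

From PV = nRT: V₁ = nRT₁/P₁ = 2.316 m³.
T constant ⇒ Boyle's law P V = const: T₂ = T₁; V₂ = V₁·(P₁/P₂) = 3.848 m³.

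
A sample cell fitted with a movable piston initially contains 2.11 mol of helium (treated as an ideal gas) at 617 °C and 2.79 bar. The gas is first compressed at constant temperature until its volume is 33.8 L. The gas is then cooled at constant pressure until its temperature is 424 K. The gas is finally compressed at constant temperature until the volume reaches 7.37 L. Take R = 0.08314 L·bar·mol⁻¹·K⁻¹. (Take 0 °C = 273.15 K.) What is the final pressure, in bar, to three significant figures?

Convert: T₁ = 890.1 K.
From PV = nRT: V₁ = nRT₁/P₁ = 55.97 L.
Isothermal, so P V is constant: T₂ = T₁; P₂ = P₁·(V₁/V₂) = 4.620 bar.
Isobaric, so V/T is constant: P₃ = P₂; V₃ = V₂·(T₃/T₂) = 16.10 L.
Isothermal, so P V is constant: T₄ = T₃; P₄ = P₃·(V₃/V₄) = 10.09 bar.

P₄ ≈ 10.1 bar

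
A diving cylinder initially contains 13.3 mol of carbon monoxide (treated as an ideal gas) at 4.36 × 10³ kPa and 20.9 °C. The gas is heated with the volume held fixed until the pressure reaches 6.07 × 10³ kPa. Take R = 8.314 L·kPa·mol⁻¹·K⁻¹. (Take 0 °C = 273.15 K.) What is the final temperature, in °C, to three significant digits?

T₂ ≈ 136 °C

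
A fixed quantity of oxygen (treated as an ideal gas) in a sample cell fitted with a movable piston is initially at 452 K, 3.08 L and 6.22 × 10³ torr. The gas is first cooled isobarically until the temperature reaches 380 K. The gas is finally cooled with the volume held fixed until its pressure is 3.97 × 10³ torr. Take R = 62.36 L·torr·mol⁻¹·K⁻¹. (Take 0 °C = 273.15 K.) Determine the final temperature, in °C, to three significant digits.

T₃ ≈ -30.6 °C

Isobaric, so V/T is constant: P₂ = P₁; V₂ = V₁·(T₂/T₁) = 2.589 L.
V constant ⇒ P ∝ T: V₃ = V₂; T₃ = T₂·(P₃/P₂) = 242.5 K.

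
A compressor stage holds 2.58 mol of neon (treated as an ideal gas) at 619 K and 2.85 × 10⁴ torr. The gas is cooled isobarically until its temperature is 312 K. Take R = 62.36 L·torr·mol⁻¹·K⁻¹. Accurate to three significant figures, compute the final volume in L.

V₂ ≈ 1.76 L

From PV = nRT: V₁ = nRT₁/P₁ = 3.494 L.
P constant ⇒ V ∝ T: P₂ = P₁; V₂ = V₁·(T₂/T₁) = 1.761 L.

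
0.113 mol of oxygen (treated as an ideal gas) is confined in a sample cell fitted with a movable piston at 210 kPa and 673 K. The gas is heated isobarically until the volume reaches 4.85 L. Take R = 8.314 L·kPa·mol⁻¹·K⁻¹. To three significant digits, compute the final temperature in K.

From PV = nRT: V₁ = nRT₁/P₁ = 3.011 L.
P constant ⇒ V ∝ T: P₂ = P₁; T₂ = T₁·(V₂/V₁) = 1084 K.

T₂ ≈ 1.08e+03 K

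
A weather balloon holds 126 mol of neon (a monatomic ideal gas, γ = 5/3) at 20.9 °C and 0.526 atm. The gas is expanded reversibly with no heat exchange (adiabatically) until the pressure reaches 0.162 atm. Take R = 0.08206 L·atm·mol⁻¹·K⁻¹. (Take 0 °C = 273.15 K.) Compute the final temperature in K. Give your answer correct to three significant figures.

T₂ ≈ 184 K

Convert: T₁ = 294.0 K.
From PV = nRT: V₁ = nRT₁/P₁ = 5780 L.
Reversible adiabatic, γ = 5/3: T₂ = T₁·(P₂/P₁)^((γ−1)/γ) = 183.6 K; V₂ = V₁·(P₁/P₂)^(1/γ) = 1.172e+04 L.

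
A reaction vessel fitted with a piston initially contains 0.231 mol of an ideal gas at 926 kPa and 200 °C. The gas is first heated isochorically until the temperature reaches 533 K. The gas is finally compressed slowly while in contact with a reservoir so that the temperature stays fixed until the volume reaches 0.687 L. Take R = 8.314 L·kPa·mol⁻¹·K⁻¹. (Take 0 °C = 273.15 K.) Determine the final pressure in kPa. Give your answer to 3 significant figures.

Convert: T₁ = 473.1 K.
From PV = nRT: V₁ = nRT₁/P₁ = 0.9813 L.
V constant ⇒ P ∝ T: V₂ = V₁; P₂ = P₁·(T₂/T₁) = 1043 kPa.
T constant ⇒ Boyle's law P V = const: T₃ = T₂; P₃ = P₂·(V₂/V₃) = 1490 kPa.

P₃ ≈ 1.49e+03 kPa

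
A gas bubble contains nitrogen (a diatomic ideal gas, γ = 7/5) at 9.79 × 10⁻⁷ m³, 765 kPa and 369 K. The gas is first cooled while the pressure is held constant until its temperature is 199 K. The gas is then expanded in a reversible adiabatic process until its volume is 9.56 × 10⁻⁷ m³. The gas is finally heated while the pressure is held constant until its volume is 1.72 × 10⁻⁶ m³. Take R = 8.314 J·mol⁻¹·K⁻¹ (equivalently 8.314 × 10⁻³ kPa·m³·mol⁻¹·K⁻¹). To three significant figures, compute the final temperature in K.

P constant ⇒ V ∝ T: P₂ = P₁; V₂ = V₁·(T₂/T₁) = 5.280e-07 m³.
Adiabatic (γ = 7/5), T V^(γ−1) and P V^γ constant: T₃ = T₂·(V₂/V₃)^(γ−1) = 156.9 K; P₃ = P₂·(V₂/V₃)^γ = 333.2 kPa.
P constant ⇒ V ∝ T: P₄ = P₃; T₄ = T₃·(V₄/V₃) = 282.3 K.

T₄ ≈ 282 K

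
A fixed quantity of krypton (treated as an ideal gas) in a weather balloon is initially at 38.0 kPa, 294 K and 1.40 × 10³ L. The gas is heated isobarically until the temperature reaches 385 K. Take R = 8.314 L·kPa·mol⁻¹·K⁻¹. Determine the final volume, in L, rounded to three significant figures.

V₂ ≈ 1.83e+03 L

P constant ⇒ V ∝ T: P₂ = P₁; V₂ = V₁·(T₂/T₁) = 1833 L.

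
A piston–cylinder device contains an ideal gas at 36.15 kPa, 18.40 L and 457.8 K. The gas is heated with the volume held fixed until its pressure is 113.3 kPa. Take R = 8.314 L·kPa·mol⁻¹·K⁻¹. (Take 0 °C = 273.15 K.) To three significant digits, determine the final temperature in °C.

T₂ ≈ 1.16e+03 °C

V constant ⇒ P ∝ T: V₂ = V₁; T₂ = T₁·(P₂/P₁) = 1435 K.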